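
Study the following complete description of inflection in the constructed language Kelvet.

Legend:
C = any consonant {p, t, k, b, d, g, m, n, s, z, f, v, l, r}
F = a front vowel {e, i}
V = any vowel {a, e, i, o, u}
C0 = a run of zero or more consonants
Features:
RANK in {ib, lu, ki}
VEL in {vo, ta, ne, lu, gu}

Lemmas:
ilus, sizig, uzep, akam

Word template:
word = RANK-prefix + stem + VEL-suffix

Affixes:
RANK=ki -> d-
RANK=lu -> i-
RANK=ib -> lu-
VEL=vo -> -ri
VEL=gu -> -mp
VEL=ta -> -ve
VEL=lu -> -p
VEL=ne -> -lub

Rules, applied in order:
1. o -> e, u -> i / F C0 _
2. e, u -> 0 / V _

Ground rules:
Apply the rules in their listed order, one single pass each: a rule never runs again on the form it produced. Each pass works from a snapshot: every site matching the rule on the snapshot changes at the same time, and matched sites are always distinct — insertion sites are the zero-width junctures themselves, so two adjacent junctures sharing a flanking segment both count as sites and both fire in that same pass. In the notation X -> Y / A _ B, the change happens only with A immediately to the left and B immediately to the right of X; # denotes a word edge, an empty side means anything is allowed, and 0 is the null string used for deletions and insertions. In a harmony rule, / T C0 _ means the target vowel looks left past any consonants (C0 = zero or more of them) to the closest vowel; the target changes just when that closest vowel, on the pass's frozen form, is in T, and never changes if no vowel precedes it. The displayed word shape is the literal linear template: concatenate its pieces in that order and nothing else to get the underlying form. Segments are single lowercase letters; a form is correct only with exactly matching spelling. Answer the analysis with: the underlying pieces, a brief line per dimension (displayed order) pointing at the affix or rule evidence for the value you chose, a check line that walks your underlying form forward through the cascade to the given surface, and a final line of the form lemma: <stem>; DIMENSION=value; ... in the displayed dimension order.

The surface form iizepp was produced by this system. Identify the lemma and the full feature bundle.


underlying: i-uzep-p
RANK=lu - signalled by the affix i-
VEL=lu - signalled by the affix -p
check: iuzepp -> iizepp -> iizepp
lemma: uzep; RANK=lu; VEL=lu


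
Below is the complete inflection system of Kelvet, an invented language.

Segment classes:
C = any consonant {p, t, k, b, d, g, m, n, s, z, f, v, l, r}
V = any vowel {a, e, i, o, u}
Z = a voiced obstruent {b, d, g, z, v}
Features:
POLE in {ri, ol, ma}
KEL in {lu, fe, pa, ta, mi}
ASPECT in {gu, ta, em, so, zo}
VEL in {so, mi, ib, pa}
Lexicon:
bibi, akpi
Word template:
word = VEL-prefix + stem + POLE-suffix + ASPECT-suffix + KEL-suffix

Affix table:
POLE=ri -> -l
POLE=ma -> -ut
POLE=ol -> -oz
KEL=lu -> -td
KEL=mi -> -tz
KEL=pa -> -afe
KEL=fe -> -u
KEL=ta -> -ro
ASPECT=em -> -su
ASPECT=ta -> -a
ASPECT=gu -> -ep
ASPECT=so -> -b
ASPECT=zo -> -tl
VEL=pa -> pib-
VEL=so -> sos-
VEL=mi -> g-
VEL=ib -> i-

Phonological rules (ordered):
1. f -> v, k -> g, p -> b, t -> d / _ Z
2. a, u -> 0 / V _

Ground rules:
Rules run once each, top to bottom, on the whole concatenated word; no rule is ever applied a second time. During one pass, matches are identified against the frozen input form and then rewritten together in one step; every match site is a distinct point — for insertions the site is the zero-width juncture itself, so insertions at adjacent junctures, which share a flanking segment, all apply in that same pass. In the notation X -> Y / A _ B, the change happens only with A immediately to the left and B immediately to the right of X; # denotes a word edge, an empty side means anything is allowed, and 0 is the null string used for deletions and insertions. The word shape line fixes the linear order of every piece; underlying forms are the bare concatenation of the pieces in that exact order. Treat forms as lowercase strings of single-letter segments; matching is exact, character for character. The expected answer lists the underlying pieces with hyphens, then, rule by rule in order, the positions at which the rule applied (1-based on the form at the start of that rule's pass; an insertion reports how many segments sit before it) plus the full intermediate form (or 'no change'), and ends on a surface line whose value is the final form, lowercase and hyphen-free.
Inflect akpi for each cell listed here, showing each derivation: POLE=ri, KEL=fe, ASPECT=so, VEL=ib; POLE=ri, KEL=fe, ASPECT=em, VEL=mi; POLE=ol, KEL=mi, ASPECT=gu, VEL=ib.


cell POLE=ri, KEL=fe, ASPECT=so, VEL=ib:
underlying: i-akpi-l-b-u
1. f -> v, k -> g, p -> b, t -> d / _ Z: no change
2. a, u -> 0 / V _: fires at position(s) 2: ikpilbu
surface: ikpilbu

cell POLE=ri, KEL=fe, ASPECT=em, VEL=mi:
underlying: g-akpi-l-su-u
1. f -> v, k -> g, p -> b, t -> d / _ Z: no change
2. a, u -> 0 / V _: fires at position(s) 9: gakpilsu
surface: gakpilsu

cell POLE=ol, KEL=mi, ASPECT=gu, VEL=ib:
underlying: i-akpi-oz-ep-tz
1. f -> v, k -> g, p -> b, t -> d / _ Z: fires at position(s) 10: iakpiozepdz
2. a, u -> 0 / V _: fires at position(s) 2: ikpiozepdz
surface: ikpiozepdz


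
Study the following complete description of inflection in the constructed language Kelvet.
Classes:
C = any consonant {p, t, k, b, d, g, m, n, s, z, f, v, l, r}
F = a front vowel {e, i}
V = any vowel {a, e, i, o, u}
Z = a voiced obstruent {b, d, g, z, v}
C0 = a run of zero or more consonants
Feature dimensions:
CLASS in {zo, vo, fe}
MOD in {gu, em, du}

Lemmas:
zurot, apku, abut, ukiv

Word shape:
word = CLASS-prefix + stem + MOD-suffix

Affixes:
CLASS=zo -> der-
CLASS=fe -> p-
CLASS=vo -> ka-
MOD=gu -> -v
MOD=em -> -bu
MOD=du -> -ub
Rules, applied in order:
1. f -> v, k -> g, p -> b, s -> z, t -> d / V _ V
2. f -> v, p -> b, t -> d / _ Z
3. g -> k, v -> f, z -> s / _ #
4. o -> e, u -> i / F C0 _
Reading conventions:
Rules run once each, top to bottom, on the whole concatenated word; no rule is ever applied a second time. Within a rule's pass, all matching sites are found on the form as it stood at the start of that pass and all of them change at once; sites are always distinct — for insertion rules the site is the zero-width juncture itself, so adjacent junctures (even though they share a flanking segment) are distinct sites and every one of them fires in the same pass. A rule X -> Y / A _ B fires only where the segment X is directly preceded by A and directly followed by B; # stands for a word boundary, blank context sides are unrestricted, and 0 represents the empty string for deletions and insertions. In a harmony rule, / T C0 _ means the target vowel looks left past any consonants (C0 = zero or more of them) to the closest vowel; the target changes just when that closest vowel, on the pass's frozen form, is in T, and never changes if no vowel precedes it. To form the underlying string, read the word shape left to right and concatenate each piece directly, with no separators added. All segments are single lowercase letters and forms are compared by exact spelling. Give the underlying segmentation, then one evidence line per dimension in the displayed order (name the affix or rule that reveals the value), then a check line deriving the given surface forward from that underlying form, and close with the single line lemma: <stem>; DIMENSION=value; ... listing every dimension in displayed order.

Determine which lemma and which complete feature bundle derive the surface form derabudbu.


underlying: der-abut-bu
CLASS=zo - signalled by the affix der-
MOD=em - signalled by the affix -bu
check: derabutbu -> derabutbu -> derabudbu -> derabudbu -> derabudbu
lemma: abut; CLASS=zo; MOD=em


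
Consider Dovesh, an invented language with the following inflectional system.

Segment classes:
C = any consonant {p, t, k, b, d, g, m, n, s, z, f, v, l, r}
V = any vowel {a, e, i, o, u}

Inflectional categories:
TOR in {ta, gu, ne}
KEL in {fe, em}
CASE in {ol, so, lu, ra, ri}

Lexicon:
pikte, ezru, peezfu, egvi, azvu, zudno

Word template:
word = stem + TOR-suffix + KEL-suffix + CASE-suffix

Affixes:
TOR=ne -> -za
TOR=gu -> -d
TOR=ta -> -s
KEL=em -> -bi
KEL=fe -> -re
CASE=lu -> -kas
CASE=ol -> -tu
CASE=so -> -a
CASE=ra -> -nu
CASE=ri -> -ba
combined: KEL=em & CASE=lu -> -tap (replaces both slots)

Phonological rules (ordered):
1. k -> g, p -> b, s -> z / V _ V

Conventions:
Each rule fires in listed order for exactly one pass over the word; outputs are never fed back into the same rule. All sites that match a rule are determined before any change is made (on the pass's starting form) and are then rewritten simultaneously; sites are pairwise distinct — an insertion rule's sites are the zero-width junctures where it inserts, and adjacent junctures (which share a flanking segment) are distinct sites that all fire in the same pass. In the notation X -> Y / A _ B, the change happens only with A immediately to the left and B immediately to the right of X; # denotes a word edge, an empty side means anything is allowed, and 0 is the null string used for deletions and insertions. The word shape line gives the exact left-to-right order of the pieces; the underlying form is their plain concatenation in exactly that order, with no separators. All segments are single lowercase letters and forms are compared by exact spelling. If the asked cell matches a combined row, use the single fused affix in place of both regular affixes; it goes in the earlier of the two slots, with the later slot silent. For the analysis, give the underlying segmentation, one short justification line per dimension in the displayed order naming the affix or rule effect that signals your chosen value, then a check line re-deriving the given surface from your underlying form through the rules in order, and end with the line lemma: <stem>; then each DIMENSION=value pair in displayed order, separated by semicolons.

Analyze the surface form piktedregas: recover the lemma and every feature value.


underlying: pikte-d-re-kas
TOR=gu - signalled by the affix -d
KEL=fe - signalled by the affix -re
CASE=lu - signalled by the affix -kas
check: piktedrekas -> piktedregas
lemma: pikte; TOR=gu; KEL=fe; CASE=lu


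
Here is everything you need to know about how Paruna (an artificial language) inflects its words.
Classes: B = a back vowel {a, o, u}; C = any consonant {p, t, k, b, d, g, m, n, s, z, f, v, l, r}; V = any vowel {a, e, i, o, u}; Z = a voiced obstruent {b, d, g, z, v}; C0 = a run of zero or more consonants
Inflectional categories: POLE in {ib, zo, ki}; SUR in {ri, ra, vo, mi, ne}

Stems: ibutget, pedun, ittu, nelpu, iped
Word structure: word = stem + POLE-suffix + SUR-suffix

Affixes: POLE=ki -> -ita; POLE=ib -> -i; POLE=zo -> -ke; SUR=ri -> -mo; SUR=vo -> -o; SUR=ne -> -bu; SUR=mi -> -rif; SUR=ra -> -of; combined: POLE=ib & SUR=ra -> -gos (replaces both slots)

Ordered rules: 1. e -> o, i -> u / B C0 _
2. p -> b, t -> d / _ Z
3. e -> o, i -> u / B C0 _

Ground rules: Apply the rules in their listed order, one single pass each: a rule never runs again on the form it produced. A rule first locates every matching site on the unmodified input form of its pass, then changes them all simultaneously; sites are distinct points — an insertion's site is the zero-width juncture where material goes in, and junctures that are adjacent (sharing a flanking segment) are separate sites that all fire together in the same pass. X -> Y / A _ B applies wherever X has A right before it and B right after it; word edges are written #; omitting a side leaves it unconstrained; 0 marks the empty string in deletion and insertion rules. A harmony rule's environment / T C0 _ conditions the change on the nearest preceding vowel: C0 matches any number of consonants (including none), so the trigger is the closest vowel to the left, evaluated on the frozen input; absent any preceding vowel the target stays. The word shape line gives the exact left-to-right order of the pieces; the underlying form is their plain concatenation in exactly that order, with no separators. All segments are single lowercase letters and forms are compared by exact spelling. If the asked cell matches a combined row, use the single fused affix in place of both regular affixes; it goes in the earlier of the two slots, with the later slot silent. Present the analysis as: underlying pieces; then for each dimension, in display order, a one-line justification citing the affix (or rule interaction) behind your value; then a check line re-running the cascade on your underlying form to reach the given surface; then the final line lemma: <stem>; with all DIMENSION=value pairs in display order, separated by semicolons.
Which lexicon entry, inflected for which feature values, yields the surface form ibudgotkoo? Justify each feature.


underlying: ibutget-ke-o
POLE=zo - signalled by the affix -ke
SUR=vo - signalled by the affix -o
check: ibutgetkeo -> ibutgotkeo -> ibudgotkeo -> ibudgotkoo
lemma: ibutget; POLE=zo; SUR=vo


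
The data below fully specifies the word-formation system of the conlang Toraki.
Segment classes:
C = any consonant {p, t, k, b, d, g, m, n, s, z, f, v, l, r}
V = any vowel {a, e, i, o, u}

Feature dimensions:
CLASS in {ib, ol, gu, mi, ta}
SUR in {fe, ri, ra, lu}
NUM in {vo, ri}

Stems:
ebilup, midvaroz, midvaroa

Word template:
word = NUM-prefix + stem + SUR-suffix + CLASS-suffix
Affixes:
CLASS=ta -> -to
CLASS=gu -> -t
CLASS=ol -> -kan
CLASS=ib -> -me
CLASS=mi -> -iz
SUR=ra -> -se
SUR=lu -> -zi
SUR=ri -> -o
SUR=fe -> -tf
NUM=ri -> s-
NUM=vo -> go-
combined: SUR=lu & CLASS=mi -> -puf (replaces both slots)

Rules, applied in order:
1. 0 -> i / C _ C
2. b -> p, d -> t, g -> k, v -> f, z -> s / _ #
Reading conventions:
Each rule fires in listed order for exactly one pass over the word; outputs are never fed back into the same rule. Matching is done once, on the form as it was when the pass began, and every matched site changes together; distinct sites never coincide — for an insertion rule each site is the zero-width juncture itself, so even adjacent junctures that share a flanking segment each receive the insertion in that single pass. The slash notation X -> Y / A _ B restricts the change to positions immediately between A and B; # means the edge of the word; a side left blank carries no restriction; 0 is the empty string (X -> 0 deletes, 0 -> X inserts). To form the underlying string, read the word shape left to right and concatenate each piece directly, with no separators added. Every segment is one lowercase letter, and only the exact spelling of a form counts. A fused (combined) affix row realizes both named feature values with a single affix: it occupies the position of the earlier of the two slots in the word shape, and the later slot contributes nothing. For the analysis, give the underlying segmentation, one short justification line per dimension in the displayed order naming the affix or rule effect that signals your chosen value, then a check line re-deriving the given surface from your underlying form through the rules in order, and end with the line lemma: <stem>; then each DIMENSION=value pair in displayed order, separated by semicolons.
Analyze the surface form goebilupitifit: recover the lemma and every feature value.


underlying: go-ebilup-tf-t
CLASS=gu - signalled by the affix -t
SUR=fe - signalled by the affix -tf
NUM=vo - signalled by the affix go-
check: goebiluptft -> goebilupitifit -> goebilupitifit
lemma: ebilup; CLASS=gu; SUR=fe; NUM=vo


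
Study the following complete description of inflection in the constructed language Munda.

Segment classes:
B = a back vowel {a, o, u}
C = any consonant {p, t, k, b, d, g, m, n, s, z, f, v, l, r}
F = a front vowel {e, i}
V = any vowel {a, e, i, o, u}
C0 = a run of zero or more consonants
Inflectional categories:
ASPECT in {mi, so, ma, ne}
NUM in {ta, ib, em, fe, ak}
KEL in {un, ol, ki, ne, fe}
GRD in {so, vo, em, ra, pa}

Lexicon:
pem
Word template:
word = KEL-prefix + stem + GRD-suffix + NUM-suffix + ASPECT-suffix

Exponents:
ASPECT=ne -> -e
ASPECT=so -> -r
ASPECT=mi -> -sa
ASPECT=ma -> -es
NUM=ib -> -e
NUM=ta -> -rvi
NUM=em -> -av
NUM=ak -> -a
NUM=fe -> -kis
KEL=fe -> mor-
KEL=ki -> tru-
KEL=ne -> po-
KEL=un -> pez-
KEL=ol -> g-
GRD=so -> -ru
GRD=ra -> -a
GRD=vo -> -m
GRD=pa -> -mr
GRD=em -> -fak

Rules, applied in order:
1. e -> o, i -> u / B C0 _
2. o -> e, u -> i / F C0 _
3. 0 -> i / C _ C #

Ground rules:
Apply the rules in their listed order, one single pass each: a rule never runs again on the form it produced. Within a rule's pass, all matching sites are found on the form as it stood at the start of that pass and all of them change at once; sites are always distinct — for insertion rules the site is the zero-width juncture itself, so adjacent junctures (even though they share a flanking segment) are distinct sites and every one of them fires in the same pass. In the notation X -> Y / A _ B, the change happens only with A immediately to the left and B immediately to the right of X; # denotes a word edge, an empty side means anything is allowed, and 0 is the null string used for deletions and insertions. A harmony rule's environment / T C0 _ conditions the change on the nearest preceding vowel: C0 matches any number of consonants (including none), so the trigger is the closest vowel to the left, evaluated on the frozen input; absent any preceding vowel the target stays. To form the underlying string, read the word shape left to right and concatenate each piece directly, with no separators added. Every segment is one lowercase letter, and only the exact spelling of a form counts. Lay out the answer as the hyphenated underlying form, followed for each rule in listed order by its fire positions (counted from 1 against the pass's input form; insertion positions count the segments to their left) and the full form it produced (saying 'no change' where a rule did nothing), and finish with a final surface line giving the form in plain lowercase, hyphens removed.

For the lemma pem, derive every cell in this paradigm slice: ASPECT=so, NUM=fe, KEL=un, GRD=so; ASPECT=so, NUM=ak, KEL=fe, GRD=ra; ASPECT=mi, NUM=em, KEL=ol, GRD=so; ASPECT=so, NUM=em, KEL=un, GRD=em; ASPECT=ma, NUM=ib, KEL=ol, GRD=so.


cell ASPECT=so, NUM=fe, KEL=un, GRD=so:
underlying: pez-pem-ru-kis-r
1. e -> o, i -> u / B C0 _: fires at position(s) 10: pezpemrukusr
2. o -> e, u -> i / F C0 _: fires at position(s) 8: pezpemrikusr
3. 0 -> i / C _ C #: inserts after position(s) 11: pezpemrikusir
surface: pezpemrikusir

cell ASPECT=so, NUM=ak, KEL=fe, GRD=ra:
underlying: mor-pem-a-a-r
1. e -> o, i -> u / B C0 _: fires at position(s) 5: morpomaar
2. o -> e, u -> i / F C0 _: no change
3. 0 -> i / C _ C #: no change
surface: morpomaar

cell ASPECT=mi, NUM=em, KEL=ol, GRD=so:
underlying: g-pem-ru-av-sa
1. e -> o, i -> u / B C0 _: no change
2. o -> e, u -> i / F C0 _: fires at position(s) 6: gpemriavsa
3. 0 -> i / C _ C #: no change
surface: gpemriavsa

cell ASPECT=so, NUM=em, KEL=un, GRD=em:
underlying: pez-pem-fak-av-r
1. e -> o, i -> u / B C0 _: no change
2. o -> e, u -> i / F C0 _: no change
3. 0 -> i / C _ C #: inserts after position(s) 11: pezpemfakavir
surface: pezpemfakavir

cell ASPECT=ma, NUM=ib, KEL=ol, GRD=so:
underlying: g-pem-ru-e-es
1. e -> o, i -> u / B C0 _: fires at position(s) 7: gpemruoes
2. o -> e, u -> i / F C0 _: fires at position(s) 6: gpemrioes
3. 0 -> i / C _ C #: no change
surface: gpemrioes


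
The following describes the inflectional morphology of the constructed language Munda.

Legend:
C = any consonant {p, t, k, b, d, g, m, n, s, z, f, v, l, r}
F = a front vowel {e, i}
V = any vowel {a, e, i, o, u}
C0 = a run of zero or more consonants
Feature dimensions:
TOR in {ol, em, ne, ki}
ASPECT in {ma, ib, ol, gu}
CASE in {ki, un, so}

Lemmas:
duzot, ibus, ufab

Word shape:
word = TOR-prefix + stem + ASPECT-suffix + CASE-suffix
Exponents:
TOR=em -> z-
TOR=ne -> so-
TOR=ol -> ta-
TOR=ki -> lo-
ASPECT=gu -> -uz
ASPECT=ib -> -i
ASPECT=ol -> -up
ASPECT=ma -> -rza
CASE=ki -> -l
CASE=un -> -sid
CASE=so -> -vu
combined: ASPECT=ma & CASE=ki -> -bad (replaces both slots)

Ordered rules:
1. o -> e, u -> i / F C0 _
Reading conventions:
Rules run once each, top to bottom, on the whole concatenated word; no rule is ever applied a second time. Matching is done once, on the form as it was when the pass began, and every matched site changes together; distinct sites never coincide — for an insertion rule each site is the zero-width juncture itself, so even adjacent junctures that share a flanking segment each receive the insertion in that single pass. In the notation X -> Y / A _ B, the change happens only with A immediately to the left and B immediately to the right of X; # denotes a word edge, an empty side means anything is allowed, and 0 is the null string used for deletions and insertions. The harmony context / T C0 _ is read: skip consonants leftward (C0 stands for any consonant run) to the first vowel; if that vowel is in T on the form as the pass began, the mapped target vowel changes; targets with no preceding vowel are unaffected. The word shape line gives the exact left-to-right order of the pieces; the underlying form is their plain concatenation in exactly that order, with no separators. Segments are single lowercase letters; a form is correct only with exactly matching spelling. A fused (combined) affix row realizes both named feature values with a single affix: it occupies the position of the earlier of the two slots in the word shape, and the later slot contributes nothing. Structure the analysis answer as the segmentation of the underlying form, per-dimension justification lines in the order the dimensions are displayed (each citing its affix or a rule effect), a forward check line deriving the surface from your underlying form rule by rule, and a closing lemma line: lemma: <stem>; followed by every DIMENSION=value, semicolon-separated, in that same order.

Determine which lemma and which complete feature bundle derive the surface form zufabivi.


underlying: z-ufab-i-vu
TOR=em - signalled by the affix z-
ASPECT=ib - signalled by the affix -i
CASE=so - signalled by the affix -vu
check: zufabivu -> zufabivi
lemma: ufab; TOR=em; ASPECT=ib; CASE=so


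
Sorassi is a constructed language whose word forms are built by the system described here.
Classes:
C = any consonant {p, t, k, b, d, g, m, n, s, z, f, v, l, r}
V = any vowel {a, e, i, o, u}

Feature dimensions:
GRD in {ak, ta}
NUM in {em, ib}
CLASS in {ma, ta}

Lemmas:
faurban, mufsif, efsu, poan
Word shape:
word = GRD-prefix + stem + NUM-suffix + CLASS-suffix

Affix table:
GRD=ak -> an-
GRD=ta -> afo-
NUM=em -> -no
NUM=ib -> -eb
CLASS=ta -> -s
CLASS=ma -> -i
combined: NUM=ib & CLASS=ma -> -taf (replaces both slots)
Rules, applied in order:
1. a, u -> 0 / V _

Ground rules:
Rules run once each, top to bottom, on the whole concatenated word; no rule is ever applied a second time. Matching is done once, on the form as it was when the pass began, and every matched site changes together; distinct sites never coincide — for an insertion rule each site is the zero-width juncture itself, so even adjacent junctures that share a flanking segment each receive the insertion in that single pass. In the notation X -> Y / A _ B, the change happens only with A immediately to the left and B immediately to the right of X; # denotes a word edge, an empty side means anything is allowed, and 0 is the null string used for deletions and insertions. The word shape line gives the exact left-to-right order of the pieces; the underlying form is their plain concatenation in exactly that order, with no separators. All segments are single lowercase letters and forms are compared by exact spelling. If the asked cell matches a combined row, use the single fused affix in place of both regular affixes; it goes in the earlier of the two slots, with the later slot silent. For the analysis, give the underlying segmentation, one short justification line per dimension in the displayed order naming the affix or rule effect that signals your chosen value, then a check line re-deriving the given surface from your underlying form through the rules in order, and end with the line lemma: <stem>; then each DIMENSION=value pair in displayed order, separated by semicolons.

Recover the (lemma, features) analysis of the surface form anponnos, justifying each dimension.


underlying: an-poan-no-s
GRD=ak - signalled by the affix an-
NUM=em - signalled by the affix -no
CLASS=ta - signalled by the affix -s
check: anpoannos -> anponnos
lemma: poan; GRD=ak; NUM=em; CLASS=ta


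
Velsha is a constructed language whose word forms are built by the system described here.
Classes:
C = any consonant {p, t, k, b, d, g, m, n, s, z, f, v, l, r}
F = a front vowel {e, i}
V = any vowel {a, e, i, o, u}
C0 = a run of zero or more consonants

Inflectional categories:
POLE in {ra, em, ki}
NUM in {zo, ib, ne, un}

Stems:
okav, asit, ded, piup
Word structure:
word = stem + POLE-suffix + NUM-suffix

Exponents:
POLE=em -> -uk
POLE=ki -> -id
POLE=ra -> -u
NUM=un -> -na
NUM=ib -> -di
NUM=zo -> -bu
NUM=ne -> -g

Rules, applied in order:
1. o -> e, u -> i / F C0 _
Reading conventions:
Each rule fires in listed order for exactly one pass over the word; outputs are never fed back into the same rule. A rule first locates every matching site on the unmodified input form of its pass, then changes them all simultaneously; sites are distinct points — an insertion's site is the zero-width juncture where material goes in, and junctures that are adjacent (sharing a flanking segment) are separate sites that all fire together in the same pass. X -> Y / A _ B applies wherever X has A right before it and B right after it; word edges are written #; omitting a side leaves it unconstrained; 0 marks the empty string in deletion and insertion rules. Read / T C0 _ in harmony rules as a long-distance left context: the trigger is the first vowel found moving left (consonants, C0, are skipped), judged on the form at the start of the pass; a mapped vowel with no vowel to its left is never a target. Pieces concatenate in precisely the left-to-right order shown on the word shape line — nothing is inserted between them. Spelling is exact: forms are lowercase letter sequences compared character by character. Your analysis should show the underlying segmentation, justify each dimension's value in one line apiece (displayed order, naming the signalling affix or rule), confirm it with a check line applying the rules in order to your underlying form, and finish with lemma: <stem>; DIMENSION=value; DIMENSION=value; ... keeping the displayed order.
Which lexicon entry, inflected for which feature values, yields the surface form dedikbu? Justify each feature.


underlying: ded-uk-bu
POLE=em - signalled by the affix -uk
NUM=zo - signalled by the affix -bu
check: dedukbu -> dedikbu
lemma: ded; POLE=em; NUM=zo


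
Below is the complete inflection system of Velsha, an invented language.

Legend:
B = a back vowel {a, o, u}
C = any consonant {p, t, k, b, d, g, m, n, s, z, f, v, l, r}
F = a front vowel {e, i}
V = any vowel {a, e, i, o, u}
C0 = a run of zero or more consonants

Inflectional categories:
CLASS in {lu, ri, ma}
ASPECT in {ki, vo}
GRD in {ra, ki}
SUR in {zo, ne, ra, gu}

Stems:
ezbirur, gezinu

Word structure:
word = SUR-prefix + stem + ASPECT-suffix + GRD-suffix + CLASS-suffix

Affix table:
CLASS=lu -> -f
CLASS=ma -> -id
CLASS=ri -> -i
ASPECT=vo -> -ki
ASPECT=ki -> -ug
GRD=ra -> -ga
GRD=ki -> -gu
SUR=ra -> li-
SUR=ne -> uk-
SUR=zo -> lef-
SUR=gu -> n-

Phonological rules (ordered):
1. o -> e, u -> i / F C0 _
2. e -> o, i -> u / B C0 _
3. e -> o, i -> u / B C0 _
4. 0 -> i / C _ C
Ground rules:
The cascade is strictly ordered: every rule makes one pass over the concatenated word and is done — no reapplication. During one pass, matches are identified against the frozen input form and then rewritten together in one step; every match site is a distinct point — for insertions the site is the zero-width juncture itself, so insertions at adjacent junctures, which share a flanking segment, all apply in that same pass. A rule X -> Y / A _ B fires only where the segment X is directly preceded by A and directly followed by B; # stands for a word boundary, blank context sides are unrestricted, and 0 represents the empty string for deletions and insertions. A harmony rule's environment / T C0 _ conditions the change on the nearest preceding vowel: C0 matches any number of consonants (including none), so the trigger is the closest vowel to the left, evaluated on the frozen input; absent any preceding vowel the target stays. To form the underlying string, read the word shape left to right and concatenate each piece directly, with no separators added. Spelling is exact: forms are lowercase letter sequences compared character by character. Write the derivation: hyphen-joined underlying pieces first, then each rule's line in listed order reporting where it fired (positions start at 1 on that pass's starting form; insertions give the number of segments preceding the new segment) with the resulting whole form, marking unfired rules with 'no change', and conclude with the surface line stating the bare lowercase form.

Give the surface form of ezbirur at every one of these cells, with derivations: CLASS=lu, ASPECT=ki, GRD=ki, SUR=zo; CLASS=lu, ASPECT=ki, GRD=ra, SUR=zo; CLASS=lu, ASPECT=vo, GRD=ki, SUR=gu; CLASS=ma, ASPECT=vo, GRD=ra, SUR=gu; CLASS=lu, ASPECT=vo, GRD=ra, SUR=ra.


cell CLASS=lu, ASPECT=ki, GRD=ki, SUR=zo:
underlying: lef-ezbirur-ug-gu-f
1. o -> e, u -> i / F C0 _: fires at position(s) 9: lefezbirirugguf
2. e -> o, i -> u / B C0 _: no change
3. e -> o, i -> u / B C0 _: no change
4. 0 -> i / C _ C: inserts after position(s) 5, 12: lefezibirirugiguf
surface: lefezibirirugiguf

cell CLASS=lu, ASPECT=ki, GRD=ra, SUR=zo:
underlying: lef-ezbirur-ug-ga-f
1. o -> e, u -> i / F C0 _: fires at position(s) 9: lefezbiriruggaf
2. e -> o, i -> u / B C0 _: no change
3. e -> o, i -> u / B C0 _: no change
4. 0 -> i / C _ C: inserts after position(s) 5, 12: lefezibirirugigaf
surface: lefezibirirugigaf

cell CLASS=lu, ASPECT=vo, GRD=ki, SUR=gu:
underlying: n-ezbirur-ki-gu-f
1. o -> e, u -> i / F C0 _: fires at position(s) 7, 12: nezbirirkigif
2. e -> o, i -> u / B C0 _: no change
3. e -> o, i -> u / B C0 _: no change
4. 0 -> i / C _ C: inserts after position(s) 3, 8: nezibiririkigif
surface: nezibiririkigif

cell CLASS=ma, ASPECT=vo, GRD=ra, SUR=gu:
underlying: n-ezbirur-ki-ga-id
1. o -> e, u -> i / F C0 _: fires at position(s) 7: nezbirirkigaid
2. e -> o, i -> u / B C0 _: fires at position(s) 13: nezbirirkigaud
3. e -> o, i -> u / B C0 _: no change
4. 0 -> i / C _ C: inserts after position(s) 3, 8: nezibiririkigaud
surface: nezibiririkigaud

cell CLASS=lu, ASPECT=vo, GRD=ra, SUR=ra:
underlying: li-ezbirur-ki-ga-f
1. o -> e, u -> i / F C0 _: fires at position(s) 8: liezbirirkigaf
2. e -> o, i -> u / B C0 _: no change
3. e -> o, i -> u / B C0 _: no change
4. 0 -> i / C _ C: inserts after position(s) 4, 9: liezibiririkigaf
surface: liezibiririkigaf


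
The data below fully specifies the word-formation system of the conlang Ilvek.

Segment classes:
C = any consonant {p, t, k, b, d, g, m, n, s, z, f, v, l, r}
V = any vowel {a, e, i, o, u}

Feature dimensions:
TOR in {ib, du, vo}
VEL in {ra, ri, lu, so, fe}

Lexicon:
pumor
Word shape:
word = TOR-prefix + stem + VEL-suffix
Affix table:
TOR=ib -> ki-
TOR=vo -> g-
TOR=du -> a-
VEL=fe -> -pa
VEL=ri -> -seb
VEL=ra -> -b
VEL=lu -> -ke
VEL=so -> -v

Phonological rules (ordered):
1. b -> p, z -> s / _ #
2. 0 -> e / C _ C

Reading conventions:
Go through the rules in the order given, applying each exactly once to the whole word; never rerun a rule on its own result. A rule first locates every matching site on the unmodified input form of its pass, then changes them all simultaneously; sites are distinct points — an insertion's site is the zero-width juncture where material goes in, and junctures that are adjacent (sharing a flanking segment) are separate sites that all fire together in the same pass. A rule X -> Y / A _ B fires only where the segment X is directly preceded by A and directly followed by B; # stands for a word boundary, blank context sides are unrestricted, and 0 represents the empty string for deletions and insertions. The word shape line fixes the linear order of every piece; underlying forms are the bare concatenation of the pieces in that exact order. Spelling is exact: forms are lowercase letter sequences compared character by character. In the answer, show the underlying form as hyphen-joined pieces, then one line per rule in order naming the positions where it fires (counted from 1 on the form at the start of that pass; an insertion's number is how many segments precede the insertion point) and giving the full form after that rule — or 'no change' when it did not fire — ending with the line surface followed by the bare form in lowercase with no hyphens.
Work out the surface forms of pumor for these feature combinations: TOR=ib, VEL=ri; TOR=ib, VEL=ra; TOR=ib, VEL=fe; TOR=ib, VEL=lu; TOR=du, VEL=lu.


cell TOR=ib, VEL=ri:
underlying: ki-pumor-seb
1. b -> p, z -> s / _ #: fires at position(s) 10: kipumorsep
2. 0 -> e / C _ C: inserts after position(s) 7: kipumoresep
surface: kipumoresep

cell TOR=ib, VEL=ra:
underlying: ki-pumor-b
1. b -> p, z -> s / _ #: fires at position(s) 8: kipumorp
2. 0 -> e / C _ C: inserts after position(s) 7: kipumorep
surface: kipumorep

cell TOR=ib, VEL=fe:
underlying: ki-pumor-pa
1. b -> p, z -> s / _ #: no change
2. 0 -> e / C _ C: inserts after position(s) 7: kipumorepa
surface: kipumorepa

cell TOR=ib, VEL=lu:
underlying: ki-pumor-ke
1. b -> p, z -> s / _ #: no change
2. 0 -> e / C _ C: inserts after position(s) 7: kipumoreke
surface: kipumoreke

cell TOR=du, VEL=lu:
underlying: a-pumor-ke
1. b -> p, z -> s / _ #: no change
2. 0 -> e / C _ C: inserts after position(s) 6: apumoreke
surface: apumoreke


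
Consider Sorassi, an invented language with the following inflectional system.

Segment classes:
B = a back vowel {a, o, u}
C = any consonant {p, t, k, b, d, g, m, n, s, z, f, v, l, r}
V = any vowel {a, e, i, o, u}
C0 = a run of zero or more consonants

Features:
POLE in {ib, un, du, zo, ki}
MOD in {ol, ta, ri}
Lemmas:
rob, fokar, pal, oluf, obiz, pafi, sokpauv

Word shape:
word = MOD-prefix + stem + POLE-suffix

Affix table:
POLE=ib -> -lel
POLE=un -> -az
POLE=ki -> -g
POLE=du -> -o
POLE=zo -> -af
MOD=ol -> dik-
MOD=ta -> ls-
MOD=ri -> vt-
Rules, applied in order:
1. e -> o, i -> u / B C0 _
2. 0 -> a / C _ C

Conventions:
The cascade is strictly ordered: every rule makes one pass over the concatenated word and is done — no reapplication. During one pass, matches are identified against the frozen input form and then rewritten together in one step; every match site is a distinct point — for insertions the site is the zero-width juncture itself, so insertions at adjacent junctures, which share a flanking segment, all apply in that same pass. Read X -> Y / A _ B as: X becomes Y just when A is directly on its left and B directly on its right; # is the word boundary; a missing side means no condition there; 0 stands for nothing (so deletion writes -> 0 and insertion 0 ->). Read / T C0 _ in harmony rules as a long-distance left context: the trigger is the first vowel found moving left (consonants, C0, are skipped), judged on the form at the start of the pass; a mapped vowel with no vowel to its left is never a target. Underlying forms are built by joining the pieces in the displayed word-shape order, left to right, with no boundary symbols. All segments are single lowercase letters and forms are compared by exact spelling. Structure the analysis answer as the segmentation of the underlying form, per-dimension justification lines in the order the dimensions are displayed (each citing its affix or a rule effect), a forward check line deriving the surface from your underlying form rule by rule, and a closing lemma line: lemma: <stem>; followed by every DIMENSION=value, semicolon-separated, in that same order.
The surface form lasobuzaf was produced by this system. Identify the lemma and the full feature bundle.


underlying: ls-obiz-af
POLE=zo - signalled by the affix -af
MOD=ta - signalled by the affix ls-
check: lsobizaf -> lsobuzaf -> lasobuzaf
lemma: obiz; POLE=zo; MOD=ta


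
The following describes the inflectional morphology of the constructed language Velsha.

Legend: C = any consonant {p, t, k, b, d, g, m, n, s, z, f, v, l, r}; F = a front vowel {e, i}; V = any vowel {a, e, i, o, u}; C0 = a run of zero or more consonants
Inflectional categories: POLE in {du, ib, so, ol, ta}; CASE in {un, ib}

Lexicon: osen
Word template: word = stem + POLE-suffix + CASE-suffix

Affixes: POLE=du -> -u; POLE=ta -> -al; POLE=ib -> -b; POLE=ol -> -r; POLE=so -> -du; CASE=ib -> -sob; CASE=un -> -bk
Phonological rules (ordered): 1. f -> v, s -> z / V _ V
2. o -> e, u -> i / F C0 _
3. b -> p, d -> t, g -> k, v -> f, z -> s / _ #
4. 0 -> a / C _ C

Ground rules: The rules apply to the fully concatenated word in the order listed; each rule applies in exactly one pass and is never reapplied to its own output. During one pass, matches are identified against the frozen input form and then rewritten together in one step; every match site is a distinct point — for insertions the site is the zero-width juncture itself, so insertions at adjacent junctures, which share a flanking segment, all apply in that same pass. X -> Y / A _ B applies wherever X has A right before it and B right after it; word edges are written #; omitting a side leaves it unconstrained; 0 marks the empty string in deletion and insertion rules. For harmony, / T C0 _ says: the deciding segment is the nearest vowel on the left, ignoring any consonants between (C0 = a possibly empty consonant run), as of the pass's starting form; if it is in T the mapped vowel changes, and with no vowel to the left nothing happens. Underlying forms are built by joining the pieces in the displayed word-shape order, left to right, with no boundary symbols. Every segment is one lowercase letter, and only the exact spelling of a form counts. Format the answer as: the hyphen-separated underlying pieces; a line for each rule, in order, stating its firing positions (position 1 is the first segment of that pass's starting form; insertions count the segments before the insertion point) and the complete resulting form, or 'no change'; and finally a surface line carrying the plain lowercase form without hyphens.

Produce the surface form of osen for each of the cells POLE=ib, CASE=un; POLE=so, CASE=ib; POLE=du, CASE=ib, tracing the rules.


cell POLE=ib, CASE=un:
underlying: osen-b-bk
1. f -> v, s -> z / V _ V: fires at position(s) 2: ozenbbk
2. o -> e, u -> i / F C0 _: no change
3. b -> p, d -> t, g -> k, v -> f, z -> s / _ #: no change
4. 0 -> a / C _ C: inserts after position(s) 4, 5, 6: ozenababak
surface: ozenababak

cell POLE=so, CASE=ib:
underlying: osen-du-sob
1. f -> v, s -> z / V _ V: fires at position(s) 2, 7: ozenduzob
2. o -> e, u -> i / F C0 _: fires at position(s) 6: ozendizob
3. b -> p, d -> t, g -> k, v -> f, z -> s / _ #: fires at position(s) 9: ozendizop
4. 0 -> a / C _ C: inserts after position(s) 4: ozenadizop
surface: ozenadizop

cell POLE=du, CASE=ib:
underlying: osen-u-sob
1. f -> v, s -> z / V _ V: fires at position(s) 2, 6: ozenuzob
2. o -> e, u -> i / F C0 _: fires at position(s) 5: ozenizob
3. b -> p, d -> t, g -> k, v -> f, z -> s / _ #: fires at position(s) 8: ozenizop
4. 0 -> a / C _ C: no change
surface: ozenizop


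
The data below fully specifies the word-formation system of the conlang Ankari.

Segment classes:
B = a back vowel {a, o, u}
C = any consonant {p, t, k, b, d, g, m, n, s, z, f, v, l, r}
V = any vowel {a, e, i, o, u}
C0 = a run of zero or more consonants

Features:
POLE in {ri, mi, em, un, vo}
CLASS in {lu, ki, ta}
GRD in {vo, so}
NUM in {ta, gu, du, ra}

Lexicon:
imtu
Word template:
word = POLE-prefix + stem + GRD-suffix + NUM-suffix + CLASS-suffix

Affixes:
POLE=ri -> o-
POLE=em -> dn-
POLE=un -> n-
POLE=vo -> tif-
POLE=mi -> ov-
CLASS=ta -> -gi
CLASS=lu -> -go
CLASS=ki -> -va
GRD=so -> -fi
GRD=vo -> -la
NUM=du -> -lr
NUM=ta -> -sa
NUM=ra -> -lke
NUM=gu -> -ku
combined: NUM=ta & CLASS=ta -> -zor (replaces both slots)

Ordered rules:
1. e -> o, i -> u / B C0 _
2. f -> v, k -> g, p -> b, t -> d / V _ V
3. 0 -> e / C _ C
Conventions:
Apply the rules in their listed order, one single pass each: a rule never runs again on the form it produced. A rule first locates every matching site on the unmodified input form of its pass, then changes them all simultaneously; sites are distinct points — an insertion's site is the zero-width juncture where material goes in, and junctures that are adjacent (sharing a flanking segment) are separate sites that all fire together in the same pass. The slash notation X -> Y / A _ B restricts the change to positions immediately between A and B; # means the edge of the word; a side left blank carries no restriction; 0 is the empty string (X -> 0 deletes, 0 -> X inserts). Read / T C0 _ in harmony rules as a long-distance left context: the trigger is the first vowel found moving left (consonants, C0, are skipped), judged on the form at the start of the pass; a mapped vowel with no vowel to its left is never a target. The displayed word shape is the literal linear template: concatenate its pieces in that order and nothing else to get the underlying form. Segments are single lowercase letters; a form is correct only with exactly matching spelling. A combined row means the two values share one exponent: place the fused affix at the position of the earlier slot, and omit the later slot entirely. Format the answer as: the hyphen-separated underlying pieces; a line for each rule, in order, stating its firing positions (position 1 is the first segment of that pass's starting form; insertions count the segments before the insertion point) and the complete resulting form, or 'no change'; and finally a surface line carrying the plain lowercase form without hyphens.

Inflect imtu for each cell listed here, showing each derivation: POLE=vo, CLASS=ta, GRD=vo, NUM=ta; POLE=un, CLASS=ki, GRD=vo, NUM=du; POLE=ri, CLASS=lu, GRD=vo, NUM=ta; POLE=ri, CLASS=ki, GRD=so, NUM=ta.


cell POLE=vo, CLASS=ta, GRD=vo, NUM=ta:
underlying: tif-imtu-la-zor
1. e -> o, i -> u / B C0 _: no change
2. f -> v, k -> g, p -> b, t -> d / V _ V: fires at position(s) 3: tivimtulazor
3. 0 -> e / C _ C: inserts after position(s) 5: tivimetulazor
surface: tivimetulazor

cell POLE=un, CLASS=ki, GRD=vo, NUM=du:
underlying: n-imtu-la-lr-va
1. e -> o, i -> u / B C0 _: no change
2. f -> v, k -> g, p -> b, t -> d / V _ V: no change
3. 0 -> e / C _ C: inserts after position(s) 3, 8, 9: nimetulalereva
surface: nimetulalereva

cell POLE=ri, CLASS=lu, GRD=vo, NUM=ta:
underlying: o-imtu-la-sa-go
1. e -> o, i -> u / B C0 _: fires at position(s) 2: oumtulasago
2. f -> v, k -> g, p -> b, t -> d / V _ V: no change
3. 0 -> e / C _ C: inserts after position(s) 3: oumetulasago
surface: oumetulasago

cell POLE=ri, CLASS=ki, GRD=so, NUM=ta:
underlying: o-imtu-fi-sa-va
1. e -> o, i -> u / B C0 _: fires at position(s) 2, 7: oumtufusava
2. f -> v, k -> g, p -> b, t -> d / V _ V: fires at position(s) 6: oumtuvusava
3. 0 -> e / C _ C: inserts after position(s) 3: oumetuvusava
surface: oumetuvusava
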